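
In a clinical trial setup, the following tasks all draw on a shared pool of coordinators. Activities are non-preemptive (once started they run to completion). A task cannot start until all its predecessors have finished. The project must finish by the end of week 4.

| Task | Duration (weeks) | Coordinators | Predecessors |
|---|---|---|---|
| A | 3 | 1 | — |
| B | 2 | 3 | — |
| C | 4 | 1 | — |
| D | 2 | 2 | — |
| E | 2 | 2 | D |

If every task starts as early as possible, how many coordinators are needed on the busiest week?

7

Early-start schedule: A@1, B@1, C@1, D@1, E@3.
Load per week: week 1: 7, week 2: 7, week 3: 4, week 4: 3.
Peak is 7.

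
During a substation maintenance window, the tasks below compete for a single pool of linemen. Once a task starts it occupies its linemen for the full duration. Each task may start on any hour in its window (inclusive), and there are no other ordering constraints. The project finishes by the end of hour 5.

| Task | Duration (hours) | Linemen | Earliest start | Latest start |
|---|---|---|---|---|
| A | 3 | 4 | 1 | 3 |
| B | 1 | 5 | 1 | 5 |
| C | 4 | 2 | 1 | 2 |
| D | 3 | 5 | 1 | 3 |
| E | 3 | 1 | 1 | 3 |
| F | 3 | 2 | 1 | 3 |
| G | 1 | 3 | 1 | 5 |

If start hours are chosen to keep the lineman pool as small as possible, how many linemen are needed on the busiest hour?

14

Early-start (A@1, B@1, C@1, D@1, E@1, F@1, G@1) gives peak 22: h1:22  h2:14  h3:14  h4:2  h5:0.
Shift D→2, G→4.
Schedule A@1, B@1, C@1, D@2, E@1, F@1, G@4: h1:14  h2:14  h3:14  h4:10  h5:0 — peak 14.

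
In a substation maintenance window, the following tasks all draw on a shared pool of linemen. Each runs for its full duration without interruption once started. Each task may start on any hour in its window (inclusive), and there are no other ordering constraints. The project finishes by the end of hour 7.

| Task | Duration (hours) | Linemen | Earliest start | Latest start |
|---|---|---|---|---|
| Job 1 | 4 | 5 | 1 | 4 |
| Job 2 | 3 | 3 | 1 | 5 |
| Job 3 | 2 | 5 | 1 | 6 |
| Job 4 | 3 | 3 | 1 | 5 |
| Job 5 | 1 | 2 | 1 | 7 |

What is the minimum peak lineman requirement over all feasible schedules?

Early-start (Job 1@1, Job 2@1, Job 3@1, Job 4@1, Job 5@1) gives peak 18: h1:18  h2:16  h3:11  h4:5  h5:0  h6:0  h7:0.
Shift Job 3→5, Job 4→4, Job 5→7.
Schedule Job 1@1, Job 2@1, Job 3@5, Job 4@4, Job 5@7: h1:8  h2:8  h3:8  h4:8  h5:8  h6:8  h7:2 — peak 8.
Total lineman-hours = 50 over 7 hours ⇒ peak ≥ ⌈50/7⌉ = 8, so 8 is optimal.

8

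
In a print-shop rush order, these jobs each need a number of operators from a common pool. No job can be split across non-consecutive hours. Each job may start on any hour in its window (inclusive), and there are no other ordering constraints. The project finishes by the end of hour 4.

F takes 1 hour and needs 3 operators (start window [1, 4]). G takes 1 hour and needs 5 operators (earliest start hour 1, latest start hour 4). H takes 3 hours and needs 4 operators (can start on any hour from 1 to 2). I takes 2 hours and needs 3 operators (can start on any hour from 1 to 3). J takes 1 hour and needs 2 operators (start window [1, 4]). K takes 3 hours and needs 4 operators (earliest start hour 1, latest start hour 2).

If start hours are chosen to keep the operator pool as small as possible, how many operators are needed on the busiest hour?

11

Early-start (F@1, G@1, H@1, I@1, J@1, K@1) gives peak 21: h1:21  h2:11  h3:8  h4:0.
Shift H→2, J→3, K→2.
Schedule F@1, G@1, H@2, I@1, J@3, K@2: h1:11  h2:11  h3:10  h4:8 — peak 11.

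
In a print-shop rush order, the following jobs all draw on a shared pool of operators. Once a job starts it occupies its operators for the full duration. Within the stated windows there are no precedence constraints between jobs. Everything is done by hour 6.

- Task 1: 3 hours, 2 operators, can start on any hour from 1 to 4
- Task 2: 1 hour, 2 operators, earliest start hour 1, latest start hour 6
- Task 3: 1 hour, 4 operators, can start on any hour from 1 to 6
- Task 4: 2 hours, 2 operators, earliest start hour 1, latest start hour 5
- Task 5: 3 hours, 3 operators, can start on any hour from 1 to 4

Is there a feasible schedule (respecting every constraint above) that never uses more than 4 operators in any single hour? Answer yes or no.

no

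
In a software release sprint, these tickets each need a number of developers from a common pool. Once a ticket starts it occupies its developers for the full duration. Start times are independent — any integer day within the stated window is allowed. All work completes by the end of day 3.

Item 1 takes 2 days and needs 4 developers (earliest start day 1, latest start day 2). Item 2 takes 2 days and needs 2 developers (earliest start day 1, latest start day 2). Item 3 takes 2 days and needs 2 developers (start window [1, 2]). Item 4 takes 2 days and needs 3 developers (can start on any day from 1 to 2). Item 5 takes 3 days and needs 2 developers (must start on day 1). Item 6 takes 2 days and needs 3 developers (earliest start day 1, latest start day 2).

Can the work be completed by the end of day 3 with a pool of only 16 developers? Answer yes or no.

yes

Schedule Item 1@1, Item 2@1, Item 3@1, Item 4@1, Item 5@1, Item 6@1: d1:16  d2:16  d3:2 — peak 16 ≤ 16.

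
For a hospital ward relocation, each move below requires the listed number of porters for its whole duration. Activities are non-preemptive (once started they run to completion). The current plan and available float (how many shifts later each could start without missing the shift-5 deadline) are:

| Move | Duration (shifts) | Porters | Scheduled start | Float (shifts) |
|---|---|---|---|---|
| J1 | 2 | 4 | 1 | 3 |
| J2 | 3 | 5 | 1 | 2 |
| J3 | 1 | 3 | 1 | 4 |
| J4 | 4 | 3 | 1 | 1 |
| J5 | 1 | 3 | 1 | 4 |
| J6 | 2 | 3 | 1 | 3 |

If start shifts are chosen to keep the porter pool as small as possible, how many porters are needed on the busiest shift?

Early-start (J1@1, J2@1, J3@1, J4@1, J5@1, J6@1) gives peak 21: s1:21  s2:15  s3:8  s4:3  s5:0.
Shift J2→3, J5→2, J6→3.
Schedule J1@1, J2@3, J3@1, J4@1, J5@2, J6@3: s1:10  s2:10  s3:11  s4:11  s5:5 — peak 11.

11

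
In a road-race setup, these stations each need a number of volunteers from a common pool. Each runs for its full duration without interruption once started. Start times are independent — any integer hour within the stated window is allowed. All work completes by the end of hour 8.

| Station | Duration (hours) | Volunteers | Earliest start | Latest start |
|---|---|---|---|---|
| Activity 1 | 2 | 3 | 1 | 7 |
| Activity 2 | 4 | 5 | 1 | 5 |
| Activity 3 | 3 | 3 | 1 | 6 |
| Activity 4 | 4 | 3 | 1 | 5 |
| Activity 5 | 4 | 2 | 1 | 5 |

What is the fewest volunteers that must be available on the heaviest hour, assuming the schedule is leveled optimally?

Early-start (Activity 1@1, Activity 2@1, Activity 3@1, Activity 4@1, Activity 5@1) gives peak 16: h1:16  h2:16  h3:13  h4:10  h5:0  h6:0  h7:0  h8:0.
Shift Activity 3→3, Activity 4→5, Activity 5→5.
Schedule Activity 1@1, Activity 2@1, Activity 3@3, Activity 4@5, Activity 5@5: h1:8  h2:8  h3:8  h4:8  h5:8  h6:5  h7:5  h8:5 — peak 8.

8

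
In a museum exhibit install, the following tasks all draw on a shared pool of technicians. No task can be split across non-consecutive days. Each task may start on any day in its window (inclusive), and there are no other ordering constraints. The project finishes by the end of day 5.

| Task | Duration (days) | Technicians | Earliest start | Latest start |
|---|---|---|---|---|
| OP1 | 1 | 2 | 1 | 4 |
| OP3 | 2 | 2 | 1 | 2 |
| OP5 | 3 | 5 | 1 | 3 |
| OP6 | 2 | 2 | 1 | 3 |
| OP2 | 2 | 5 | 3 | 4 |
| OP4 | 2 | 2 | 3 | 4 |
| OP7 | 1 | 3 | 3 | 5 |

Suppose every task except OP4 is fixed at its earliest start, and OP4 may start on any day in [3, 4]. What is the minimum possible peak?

OP4@3: d1:11  d2:9  d3:15  d4:7  d5:0 → peak 15
OP4@4: d1:11  d2:9  d3:13  d4:7  d5:2 → peak 13
Best is OP4@4, peak 13.

13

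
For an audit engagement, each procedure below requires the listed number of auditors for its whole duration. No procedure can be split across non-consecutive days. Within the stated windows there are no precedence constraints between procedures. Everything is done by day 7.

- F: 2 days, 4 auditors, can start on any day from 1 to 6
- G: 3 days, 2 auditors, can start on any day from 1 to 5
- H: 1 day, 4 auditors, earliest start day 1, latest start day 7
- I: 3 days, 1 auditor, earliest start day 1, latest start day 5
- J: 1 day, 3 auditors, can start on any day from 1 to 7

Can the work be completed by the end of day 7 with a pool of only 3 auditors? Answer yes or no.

Total auditor-days = 24; over 7 days the average is 24/7 > 3, so some day must exceed 3.

no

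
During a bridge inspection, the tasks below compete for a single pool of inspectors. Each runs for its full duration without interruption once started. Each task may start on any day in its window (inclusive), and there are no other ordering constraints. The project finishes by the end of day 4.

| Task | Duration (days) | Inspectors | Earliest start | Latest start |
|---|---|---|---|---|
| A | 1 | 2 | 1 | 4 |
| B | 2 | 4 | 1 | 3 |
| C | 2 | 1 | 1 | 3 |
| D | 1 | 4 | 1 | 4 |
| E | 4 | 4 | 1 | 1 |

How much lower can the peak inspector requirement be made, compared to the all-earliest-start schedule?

Early-start peak: d1:15  d2:9  d3:4  d4:4 ⇒ 15.
Leveled (A@1, B@2, C@1, D@4, E@1): d1:7  d2:9  d3:8  d4:8 ⇒ 9.
Reduction 15 − 9 = 6.

6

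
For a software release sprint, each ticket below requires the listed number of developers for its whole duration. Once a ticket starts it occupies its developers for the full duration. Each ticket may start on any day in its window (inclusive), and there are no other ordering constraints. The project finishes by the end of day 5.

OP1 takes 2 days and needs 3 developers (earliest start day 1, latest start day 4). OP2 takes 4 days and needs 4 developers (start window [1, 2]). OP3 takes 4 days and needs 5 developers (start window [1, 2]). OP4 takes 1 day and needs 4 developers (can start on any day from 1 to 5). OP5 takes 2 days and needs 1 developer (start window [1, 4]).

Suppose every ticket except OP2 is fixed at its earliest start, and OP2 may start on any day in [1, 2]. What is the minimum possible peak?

OP2@1: d1:17  d2:13  d3:9  d4:9  d5:0 → peak 17
OP2@2: d1:13  d2:13  d3:9  d4:9  d5:4 → peak 13
Best is OP2@2, peak 13.

13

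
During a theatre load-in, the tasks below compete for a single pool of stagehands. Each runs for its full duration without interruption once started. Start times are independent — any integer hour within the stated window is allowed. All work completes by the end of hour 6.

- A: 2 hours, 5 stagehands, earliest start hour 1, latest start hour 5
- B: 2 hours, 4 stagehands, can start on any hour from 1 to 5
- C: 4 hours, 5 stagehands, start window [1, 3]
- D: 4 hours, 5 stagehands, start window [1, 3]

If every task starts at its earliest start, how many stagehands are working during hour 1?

At early start, hour 1 has: A, B, C, D.
Demand: 5 + 4 + 5 + 5 = 19.

19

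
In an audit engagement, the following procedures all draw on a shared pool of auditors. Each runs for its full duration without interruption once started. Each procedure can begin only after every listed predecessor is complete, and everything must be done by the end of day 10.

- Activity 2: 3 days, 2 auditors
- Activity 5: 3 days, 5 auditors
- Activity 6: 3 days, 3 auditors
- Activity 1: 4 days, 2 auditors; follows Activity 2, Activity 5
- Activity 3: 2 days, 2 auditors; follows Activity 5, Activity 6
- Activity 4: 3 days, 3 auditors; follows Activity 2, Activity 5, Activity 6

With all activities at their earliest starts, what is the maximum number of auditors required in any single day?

10

Early-start schedule: Activity 2@1, Activity 5@1, Activity 6@1, Activity 1@4, Activity 3@4, Activity 4@4.
Load per day: day 1: 10, day 2: 10, day 3: 10, day 4: 7, day 5: 7, day 6: 5, day 7: 2, day 8: 0, day 9: 0, day 10: 0.
Peak is 10.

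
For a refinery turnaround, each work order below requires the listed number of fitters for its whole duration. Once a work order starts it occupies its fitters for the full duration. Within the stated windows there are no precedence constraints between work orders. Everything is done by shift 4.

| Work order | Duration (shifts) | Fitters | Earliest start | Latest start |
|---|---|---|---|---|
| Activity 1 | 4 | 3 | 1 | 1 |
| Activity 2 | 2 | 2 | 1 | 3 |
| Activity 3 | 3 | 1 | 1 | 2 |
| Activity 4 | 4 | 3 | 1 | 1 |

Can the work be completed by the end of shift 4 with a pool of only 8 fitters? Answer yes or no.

no

The minimum achievable peak is 9; 8 < 9, so no feasible schedule stays within the cap.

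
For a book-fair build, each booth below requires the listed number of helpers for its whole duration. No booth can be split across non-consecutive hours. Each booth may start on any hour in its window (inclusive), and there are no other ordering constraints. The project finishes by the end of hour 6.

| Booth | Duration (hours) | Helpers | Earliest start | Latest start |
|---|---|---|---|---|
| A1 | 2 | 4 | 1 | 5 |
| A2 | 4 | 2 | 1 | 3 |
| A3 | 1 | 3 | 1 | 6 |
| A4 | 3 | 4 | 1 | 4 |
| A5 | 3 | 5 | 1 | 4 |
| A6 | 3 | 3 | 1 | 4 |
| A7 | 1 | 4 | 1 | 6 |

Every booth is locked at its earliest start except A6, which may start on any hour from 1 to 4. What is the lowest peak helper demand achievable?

A6@1: h1:25  h2:18  h3:14  h4:2  h5:0  h6:0 → peak 25
A6@2: h1:22  h2:18  h3:14  h4:5  h5:0  h6:0 → peak 22
A6@3: h1:22  h2:15  h3:14  h4:5  h5:3  h6:0 → peak 22
A6@4: h1:22  h2:15  h3:11  h4:5  h5:3  h6:3 → peak 22
Best is A6@2, peak 22.

22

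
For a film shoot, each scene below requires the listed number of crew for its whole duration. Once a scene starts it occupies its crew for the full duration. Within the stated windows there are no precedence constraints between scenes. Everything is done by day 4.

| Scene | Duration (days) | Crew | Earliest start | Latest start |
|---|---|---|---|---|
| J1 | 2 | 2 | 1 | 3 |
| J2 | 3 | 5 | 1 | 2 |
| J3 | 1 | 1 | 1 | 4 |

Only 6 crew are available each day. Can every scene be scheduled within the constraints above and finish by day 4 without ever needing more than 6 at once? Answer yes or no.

no

The minimum achievable peak is 7; 6 < 7, so no feasible schedule stays within the cap.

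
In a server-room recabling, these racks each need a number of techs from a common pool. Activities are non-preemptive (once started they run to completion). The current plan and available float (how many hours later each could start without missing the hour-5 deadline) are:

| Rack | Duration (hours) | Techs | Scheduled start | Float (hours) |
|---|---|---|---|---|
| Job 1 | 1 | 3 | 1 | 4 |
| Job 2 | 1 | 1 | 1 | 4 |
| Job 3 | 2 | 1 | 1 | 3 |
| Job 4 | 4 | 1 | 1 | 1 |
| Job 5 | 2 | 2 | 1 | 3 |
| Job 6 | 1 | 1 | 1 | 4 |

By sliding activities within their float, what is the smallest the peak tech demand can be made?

Early-start (Job 1@1, Job 2@1, Job 3@1, Job 4@1, Job 5@1, Job 6@1) gives peak 9: h1:9  h2:4  h3:1  h4:1  h5:0.
Shift Job 2→2, Job 3→2, Job 4→2, Job 5→4, Job 6→3.
Schedule Job 1@1, Job 2@2, Job 3@2, Job 4@2, Job 5@4, Job 6@3: h1:3  h2:3  h3:3  h4:3  h5:3 — peak 3.
Total tech-hours = 15 over 5 hours ⇒ peak ≥ ⌈15/5⌉ = 3, so 3 is optimal.

3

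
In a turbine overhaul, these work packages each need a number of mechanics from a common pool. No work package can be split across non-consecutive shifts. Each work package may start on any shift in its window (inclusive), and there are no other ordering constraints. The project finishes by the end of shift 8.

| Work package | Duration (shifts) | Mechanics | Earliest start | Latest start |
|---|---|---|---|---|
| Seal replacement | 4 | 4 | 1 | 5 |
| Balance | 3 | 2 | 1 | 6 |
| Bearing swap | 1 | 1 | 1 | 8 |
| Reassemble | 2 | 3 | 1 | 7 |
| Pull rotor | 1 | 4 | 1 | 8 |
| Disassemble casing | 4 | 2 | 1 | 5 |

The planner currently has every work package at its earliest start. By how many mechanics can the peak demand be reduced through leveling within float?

10

Early-start peak: s1:16  s2:11  s3:8  s4:6  s5:0  s6:0  s7:0  s8:0 ⇒ 16.
Leveled (Seal replacement@1, Balance@1, Bearing swap@4, Reassemble@5, Pull rotor@7, Disassemble casing@5): s1:6  s2:6  s3:6  s4:5  s5:5  s6:5  s7:6  s8:2 ⇒ 6.
Reduction 16 − 6 = 10.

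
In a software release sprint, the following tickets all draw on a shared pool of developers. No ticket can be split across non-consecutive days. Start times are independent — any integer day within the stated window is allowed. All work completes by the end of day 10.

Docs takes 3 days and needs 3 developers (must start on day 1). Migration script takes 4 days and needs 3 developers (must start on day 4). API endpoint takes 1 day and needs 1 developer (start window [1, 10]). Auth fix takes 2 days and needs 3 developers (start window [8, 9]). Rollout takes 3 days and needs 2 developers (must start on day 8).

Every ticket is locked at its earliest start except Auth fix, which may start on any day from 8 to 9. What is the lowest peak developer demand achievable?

5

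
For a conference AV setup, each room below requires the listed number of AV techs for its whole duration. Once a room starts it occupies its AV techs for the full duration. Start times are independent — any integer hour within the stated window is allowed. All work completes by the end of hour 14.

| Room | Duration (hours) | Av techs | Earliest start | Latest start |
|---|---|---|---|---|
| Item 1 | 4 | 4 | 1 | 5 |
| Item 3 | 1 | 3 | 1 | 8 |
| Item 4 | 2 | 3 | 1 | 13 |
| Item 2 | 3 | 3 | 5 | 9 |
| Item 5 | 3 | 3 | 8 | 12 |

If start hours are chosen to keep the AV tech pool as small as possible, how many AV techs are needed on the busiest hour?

Early-start (Item 1@1, Item 3@1, Item 4@1, Item 2@5, Item 5@8) gives peak 10: h1:10  h2:7  h3:4  h4:4  h5:3  h6:3  h7:3  h8:3  h9:3  h10:3  h11:0  h12:0  h13:0  h14:0.
Shift Item 3→5, Item 4→6, Item 2→8, Item 5→11.
Schedule Item 1@1, Item 3@5, Item 4@6, Item 2@8, Item 5@11: h1:4  h2:4  h3:4  h4:4  h5:3  h6:3  h7:3  h8:3  h9:3  h10:3  h11:3  h12:3  h13:3  h14:0 — peak 4.
Total AV tech-hours = 43 over 14 hours ⇒ peak ≥ ⌈43/14⌉ = 4, so 4 is optimal.

4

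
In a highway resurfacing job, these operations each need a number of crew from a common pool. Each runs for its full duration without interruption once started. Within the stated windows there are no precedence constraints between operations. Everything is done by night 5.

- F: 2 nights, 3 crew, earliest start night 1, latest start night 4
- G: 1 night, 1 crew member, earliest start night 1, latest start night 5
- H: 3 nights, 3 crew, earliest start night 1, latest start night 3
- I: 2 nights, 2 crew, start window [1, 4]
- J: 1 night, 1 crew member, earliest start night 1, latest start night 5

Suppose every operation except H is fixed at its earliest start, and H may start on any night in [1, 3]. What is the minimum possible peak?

H@1: n1:10  n2:8  n3:3  n4:0  n5:0 → peak 10
H@2: n1:7  n2:8  n3:3  n4:3  n5:0 → peak 8
H@3: n1:7  n2:5  n3:3  n4:3  n5:3 → peak 7
Best is H@3, peak 7.

7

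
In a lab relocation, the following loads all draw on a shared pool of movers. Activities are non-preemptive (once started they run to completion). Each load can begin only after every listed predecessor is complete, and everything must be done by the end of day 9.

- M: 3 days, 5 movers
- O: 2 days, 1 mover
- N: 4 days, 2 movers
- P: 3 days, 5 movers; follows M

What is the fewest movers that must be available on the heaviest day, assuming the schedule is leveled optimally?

Early-start (M@1, O@1, N@1, P@4) gives peak 8: d1:8  d2:8  d3:7  d4:7  d5:5  d6:5  d7:0  d8:0  d9:0.
Shift N→3.
Schedule M@1, O@1, N@3, P@4: d1:6  d2:6  d3:7  d4:7  d5:7  d6:7  d7:0  d8:0  d9:0 — peak 7.

7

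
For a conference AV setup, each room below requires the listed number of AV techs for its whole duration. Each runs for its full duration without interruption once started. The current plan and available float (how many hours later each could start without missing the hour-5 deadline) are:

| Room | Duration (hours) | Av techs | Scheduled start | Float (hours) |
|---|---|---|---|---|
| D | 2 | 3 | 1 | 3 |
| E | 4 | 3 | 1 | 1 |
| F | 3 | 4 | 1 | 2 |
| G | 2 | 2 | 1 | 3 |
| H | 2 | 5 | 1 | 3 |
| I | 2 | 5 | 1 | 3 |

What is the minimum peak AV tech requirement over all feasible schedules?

Early-start (D@1, E@1, F@1, G@1, H@1, I@1) gives peak 22: h1:22  h2:22  h3:7  h4:3  h5:0.
Shift H→3, I→4.
Schedule D@1, E@1, F@1, G@1, H@3, I@4: h1:12  h2:12  h3:12  h4:13  h5:5 — peak 13.

13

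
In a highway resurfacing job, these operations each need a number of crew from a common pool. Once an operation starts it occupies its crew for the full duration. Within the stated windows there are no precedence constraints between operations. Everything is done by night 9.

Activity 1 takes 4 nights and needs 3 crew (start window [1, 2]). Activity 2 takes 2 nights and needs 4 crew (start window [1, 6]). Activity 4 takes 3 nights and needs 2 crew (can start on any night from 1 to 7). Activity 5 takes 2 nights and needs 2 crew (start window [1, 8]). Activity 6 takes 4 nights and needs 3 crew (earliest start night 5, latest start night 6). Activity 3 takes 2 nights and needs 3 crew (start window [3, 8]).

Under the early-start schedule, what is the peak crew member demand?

Early-start schedule: Activity 1@1, Activity 2@1, Activity 4@1, Activity 5@1, Activity 6@5, Activity 3@3.
Load per night: night 1: 11, night 2: 11, night 3: 8, night 4: 6, night 5: 3, night 6: 3, night 7: 3, night 8: 3, night 9: 0.
Peak is 11.

11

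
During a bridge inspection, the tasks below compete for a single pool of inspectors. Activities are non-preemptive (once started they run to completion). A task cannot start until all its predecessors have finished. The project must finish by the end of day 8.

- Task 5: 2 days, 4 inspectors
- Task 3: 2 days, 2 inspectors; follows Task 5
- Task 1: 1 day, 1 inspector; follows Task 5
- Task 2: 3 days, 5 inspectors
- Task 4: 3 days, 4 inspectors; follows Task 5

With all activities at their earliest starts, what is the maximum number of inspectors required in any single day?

12

Early-start schedule: Task 5@1, Task 3@3, Task 1@3, Task 2@1, Task 4@3.
Load per day: day 1: 9, day 2: 9, day 3: 12, day 4: 6, day 5: 4, day 6: 0, day 7: 0, day 8: 0.
Peak is 12.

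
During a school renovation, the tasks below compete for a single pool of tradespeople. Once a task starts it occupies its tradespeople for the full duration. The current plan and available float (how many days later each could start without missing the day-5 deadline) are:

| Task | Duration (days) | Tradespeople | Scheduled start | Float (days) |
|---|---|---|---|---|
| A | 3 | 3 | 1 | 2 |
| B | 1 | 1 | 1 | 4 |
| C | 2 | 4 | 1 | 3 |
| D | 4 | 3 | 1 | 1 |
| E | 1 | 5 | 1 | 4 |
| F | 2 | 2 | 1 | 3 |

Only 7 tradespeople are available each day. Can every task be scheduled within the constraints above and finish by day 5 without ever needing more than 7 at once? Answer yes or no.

no

Total tradesperson-days = 39; over 5 days the average is 39/5 > 7, so some day must exceed 7.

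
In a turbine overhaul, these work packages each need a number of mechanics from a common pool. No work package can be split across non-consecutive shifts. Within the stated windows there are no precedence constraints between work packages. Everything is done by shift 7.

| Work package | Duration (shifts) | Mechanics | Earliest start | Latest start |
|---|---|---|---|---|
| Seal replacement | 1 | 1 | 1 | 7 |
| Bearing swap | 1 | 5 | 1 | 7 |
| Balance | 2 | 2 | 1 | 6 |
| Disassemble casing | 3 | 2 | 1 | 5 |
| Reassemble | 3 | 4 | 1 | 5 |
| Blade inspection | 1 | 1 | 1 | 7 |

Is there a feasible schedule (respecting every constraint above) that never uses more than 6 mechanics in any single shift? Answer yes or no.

Schedule Seal replacement@1, Bearing swap@4, Balance@1, Disassemble casing@1, Reassemble@5, Blade inspection@2: s1:5  s2:5  s3:2  s4:5  s5:4  s6:4  s7:4 — peak 5 ≤ 6.

yes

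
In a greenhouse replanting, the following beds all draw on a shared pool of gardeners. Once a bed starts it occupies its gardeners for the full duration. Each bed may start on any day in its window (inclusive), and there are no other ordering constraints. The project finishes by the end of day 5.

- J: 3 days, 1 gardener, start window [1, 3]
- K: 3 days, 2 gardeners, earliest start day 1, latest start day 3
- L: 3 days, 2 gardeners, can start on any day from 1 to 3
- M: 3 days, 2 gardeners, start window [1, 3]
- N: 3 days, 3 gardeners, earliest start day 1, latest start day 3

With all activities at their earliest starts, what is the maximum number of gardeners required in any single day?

10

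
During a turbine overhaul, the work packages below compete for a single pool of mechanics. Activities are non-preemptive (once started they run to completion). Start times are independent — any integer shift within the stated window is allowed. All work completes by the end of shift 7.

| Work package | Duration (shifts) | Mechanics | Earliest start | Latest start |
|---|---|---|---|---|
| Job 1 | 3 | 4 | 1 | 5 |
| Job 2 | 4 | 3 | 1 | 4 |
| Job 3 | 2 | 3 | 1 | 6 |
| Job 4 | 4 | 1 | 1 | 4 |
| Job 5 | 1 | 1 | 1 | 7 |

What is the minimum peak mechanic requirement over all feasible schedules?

6

Early-start (Job 1@1, Job 2@1, Job 3@1, Job 4@1, Job 5@1) gives peak 12: s1:12  s2:11  s3:8  s4:4  s5:0  s6:0  s7:0.
Shift Job 2→4, Job 3→5.
Schedule Job 1@1, Job 2@4, Job 3@5, Job 4@1, Job 5@1: s1:6  s2:5  s3:5  s4:4  s5:6  s6:6  s7:3 — peak 6.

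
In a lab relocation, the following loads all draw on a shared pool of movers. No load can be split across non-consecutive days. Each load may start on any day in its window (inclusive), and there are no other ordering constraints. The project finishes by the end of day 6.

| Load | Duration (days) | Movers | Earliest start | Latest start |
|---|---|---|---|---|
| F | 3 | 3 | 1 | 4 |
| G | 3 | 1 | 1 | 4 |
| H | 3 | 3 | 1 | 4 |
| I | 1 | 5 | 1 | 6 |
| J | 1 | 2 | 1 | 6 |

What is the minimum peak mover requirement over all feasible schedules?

Early-start (F@1, G@1, H@1, I@1, J@1) gives peak 14: d1:14  d2:7  d3:7  d4:0  d5:0  d6:0.
Shift G→4, I→4, J→5.
Schedule F@1, G@4, H@1, I@4, J@5: d1:6  d2:6  d3:6  d4:6  d5:3  d6:1 — peak 6.

6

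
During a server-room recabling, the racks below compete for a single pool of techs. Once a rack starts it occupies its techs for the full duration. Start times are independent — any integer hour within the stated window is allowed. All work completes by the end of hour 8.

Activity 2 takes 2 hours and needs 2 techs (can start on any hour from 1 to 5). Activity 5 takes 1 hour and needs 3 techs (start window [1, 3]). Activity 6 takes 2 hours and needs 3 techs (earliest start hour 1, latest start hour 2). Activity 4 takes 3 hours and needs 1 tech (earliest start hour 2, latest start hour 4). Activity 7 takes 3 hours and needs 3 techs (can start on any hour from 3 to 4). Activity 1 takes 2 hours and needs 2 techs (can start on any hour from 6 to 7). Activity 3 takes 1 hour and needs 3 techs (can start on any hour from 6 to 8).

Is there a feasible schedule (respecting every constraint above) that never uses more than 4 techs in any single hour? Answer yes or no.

no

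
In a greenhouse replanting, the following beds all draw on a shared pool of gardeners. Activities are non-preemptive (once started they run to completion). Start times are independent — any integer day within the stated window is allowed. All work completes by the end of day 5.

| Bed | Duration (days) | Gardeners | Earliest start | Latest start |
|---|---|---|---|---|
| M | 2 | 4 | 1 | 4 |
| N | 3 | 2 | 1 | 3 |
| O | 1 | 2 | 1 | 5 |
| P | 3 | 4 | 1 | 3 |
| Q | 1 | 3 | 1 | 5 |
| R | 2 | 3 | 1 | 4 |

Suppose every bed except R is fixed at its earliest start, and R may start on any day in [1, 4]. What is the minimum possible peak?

15

R@1: d1:18  d2:13  d3:6  d4:0  d5:0 → peak 18
R@2: d1:15  d2:13  d3:9  d4:0  d5:0 → peak 15
R@3: d1:15  d2:10  d3:9  d4:3  d5:0 → peak 15
R@4: d1:15  d2:10  d3:6  d4:3  d5:3 → peak 15
Best is R@2, peak 15.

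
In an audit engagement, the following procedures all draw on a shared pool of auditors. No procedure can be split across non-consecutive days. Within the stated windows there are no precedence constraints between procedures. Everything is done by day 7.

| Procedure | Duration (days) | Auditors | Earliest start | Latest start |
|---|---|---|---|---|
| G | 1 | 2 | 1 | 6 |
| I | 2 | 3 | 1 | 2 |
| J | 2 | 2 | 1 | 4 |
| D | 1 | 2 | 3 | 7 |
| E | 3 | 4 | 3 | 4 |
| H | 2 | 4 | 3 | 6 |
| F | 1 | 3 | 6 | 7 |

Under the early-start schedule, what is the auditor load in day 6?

3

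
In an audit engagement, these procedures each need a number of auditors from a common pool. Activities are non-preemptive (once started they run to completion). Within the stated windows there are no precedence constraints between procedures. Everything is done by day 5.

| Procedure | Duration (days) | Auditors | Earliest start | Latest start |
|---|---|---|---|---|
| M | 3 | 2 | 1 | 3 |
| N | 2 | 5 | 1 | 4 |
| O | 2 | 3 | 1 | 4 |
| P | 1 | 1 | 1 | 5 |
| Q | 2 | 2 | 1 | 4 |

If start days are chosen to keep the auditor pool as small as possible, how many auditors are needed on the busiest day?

7

Early-start (M@1, N@1, O@1, P@1, Q@1) gives peak 13: d1:13  d2:12  d3:2  d4:0  d5:0.
Shift O→3, P→3, Q→4.
Schedule M@1, N@1, O@3, P@3, Q@4: d1:7  d2:7  d3:6  d4:5  d5:2 — peak 7.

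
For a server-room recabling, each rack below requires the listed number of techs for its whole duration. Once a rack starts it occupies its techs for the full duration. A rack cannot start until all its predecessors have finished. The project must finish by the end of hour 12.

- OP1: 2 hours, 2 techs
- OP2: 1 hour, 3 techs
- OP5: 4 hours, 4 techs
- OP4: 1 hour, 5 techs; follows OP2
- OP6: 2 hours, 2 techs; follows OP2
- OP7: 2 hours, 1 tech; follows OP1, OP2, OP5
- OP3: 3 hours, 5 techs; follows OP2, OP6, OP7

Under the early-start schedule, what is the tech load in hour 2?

13

At early start, hour 2 has: OP1, OP5, OP4, OP6.
Demand: 2 + 4 + 5 + 2 = 13.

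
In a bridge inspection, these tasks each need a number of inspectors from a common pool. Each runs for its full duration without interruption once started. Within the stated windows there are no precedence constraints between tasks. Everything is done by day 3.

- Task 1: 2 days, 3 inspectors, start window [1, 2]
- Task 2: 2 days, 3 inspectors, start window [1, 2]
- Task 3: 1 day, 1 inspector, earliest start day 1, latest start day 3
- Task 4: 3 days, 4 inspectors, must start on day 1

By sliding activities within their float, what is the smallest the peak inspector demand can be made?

10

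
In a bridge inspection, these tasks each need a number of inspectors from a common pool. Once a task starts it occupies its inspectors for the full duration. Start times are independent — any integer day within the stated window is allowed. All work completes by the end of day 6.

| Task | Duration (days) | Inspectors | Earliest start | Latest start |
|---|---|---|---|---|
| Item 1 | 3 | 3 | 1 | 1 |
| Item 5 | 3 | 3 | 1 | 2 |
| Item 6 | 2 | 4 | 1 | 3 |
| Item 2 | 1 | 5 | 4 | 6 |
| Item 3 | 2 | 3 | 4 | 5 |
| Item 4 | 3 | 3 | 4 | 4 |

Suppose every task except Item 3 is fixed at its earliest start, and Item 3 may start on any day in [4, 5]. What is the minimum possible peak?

10

Item 3@4: d1:10  d2:10  d3:6  d4:11  d5:6  d6:3 → peak 11
Item 3@5: d1:10  d2:10  d3:6  d4:8  d5:6  d6:6 → peak 10
Best is Item 3@5, peak 10.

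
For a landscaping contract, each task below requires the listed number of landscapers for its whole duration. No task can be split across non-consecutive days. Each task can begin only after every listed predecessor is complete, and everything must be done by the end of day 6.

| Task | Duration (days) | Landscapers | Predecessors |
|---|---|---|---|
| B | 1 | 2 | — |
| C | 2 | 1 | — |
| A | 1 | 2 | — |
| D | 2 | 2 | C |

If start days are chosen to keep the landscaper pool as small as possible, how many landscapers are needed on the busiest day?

2

Early-start (B@1, C@1, A@1, D@3) gives peak 5: d1:5  d2:1  d3:2  d4:2  d5:0  d6:0.
Shift C→2, A→4, D→5.
Schedule B@1, C@2, A@4, D@5: d1:2  d2:1  d3:1  d4:2  d5:2  d6:2 — peak 2.
Total landscaper-days = 10 over 6 days ⇒ peak ≥ ⌈10/6⌉ = 2, so 2 is optimal.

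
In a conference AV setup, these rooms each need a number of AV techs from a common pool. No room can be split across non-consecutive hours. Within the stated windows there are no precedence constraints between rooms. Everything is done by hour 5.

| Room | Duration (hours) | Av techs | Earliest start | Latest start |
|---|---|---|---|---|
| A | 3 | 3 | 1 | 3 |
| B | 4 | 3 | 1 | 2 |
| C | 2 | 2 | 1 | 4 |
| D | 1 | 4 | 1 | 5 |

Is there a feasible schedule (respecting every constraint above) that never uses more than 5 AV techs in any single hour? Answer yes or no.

no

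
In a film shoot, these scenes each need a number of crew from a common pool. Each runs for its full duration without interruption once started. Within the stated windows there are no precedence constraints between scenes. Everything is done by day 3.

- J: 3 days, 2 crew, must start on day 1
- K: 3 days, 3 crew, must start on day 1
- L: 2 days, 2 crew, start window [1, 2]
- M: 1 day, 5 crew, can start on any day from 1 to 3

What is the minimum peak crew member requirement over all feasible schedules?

Early-start (J@1, K@1, L@1, M@1) gives peak 12: d1:12  d2:7  d3:5.
Shift M→3.
Schedule J@1, K@1, L@1, M@3: d1:7  d2:7  d3:10 — peak 10.
No arrangement of the 6 feasible schedules does better.

10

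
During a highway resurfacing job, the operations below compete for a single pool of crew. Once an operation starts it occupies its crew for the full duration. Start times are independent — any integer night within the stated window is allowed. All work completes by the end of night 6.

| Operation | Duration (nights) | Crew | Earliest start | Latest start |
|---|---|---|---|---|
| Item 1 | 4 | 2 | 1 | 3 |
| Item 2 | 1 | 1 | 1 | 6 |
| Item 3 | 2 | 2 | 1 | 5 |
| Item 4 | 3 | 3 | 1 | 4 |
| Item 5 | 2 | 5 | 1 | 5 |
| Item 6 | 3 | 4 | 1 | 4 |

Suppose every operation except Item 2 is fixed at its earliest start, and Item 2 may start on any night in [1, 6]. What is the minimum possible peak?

16

Item 2@1: n1:17  n2:16  n3:9  n4:2  n5:0  n6:0 → peak 17
Item 2@2: n1:16  n2:17  n3:9  n4:2  n5:0  n6:0 → peak 17
Item 2@3: n1:16  n2:16  n3:10  n4:2  n5:0  n6:0 → peak 16
Item 2@4: n1:16  n2:16  n3:9  n4:3  n5:0  n6:0 → peak 16
Item 2@5: n1:16  n2:16  n3:9  n4:2  n5:1  n6:0 → peak 16
Item 2@6: n1:16  n2:16  n3:9  n4:2  n5:0  n6:1 → peak 16
Best is Item 2@3, peak 16.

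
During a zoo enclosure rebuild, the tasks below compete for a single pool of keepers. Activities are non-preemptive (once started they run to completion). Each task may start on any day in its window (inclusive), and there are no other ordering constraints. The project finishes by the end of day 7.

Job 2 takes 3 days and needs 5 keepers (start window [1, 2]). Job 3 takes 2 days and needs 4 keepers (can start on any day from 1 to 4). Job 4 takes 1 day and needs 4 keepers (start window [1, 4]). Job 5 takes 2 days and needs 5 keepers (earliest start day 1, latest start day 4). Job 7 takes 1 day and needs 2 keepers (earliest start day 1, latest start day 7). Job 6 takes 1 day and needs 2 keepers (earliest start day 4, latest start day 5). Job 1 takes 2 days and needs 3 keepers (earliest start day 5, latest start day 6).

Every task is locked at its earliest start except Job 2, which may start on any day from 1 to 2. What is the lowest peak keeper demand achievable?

15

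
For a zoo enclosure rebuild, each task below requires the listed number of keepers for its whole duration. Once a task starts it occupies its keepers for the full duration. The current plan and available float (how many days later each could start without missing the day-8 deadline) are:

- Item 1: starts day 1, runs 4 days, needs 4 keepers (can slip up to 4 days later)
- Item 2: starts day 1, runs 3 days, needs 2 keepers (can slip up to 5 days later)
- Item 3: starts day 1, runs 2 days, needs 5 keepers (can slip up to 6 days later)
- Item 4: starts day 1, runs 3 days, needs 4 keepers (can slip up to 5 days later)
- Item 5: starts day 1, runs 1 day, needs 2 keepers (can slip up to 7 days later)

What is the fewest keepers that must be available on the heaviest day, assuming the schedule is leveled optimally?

Early-start (Item 1@1, Item 2@1, Item 3@1, Item 4@1, Item 5@1) gives peak 17: d1:17  d2:15  d3:10  d4:4  d5:0  d6:0  d7:0  d8:0.
Shift Item 3→7, Item 4→4.
Schedule Item 1@1, Item 2@1, Item 3@7, Item 4@4, Item 5@1: d1:8  d2:6  d3:6  d4:8  d5:4  d6:4  d7:5  d8:5 — peak 8.

8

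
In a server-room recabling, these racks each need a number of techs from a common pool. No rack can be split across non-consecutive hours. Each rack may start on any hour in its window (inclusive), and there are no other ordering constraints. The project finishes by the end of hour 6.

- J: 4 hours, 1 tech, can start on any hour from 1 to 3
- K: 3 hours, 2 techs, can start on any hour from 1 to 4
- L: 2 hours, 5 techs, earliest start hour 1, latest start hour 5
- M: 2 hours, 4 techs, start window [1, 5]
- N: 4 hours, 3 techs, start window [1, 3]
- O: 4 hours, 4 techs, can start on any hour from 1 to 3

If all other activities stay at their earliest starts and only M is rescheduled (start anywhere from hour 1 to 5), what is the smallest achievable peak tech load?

M@1: h1:19  h2:19  h3:10  h4:8  h5:0  h6:0 → peak 19
M@2: h1:15  h2:19  h3:14  h4:8  h5:0  h6:0 → peak 19
M@3: h1:15  h2:15  h3:14  h4:12  h5:0  h6:0 → peak 15
M@4: h1:15  h2:15  h3:10  h4:12  h5:4  h6:0 → peak 15
M@5: h1:15  h2:15  h3:10  h4:8  h5:4  h6:4 → peak 15
Best is M@3, peak 15.

15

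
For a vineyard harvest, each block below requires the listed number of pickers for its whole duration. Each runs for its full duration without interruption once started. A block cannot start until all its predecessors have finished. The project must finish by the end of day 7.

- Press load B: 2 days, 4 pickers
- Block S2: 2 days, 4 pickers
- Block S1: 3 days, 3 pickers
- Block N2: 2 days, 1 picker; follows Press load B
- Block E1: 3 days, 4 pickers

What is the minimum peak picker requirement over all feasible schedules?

Early-start (Press load B@1, Block S2@1, Block S1@1, Block N2@3, Block E1@1) gives peak 15: d1:15  d2:15  d3:8  d4:1  d5:0  d6:0  d7:0.
Shift Block S2→3, Block N2→4, Block E1→5.
Schedule Press load B@1, Block S2@3, Block S1@1, Block N2@4, Block E1@5: d1:7  d2:7  d3:7  d4:5  d5:5  d6:4  d7:4 — peak 7.

7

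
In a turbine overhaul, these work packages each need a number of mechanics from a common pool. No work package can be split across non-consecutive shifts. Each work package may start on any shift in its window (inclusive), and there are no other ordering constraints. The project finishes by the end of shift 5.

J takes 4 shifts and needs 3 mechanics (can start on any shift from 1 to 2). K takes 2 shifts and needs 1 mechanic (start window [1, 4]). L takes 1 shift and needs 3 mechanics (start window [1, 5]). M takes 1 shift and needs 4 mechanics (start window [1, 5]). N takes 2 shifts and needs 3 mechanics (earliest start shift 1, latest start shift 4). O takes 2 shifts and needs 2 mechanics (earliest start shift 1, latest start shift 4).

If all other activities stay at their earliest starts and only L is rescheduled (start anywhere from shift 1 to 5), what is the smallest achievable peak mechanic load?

L@1: s1:16  s2:9  s3:3  s4:3  s5:0 → peak 16
L@2: s1:13  s2:12  s3:3  s4:3  s5:0 → peak 13
L@3: s1:13  s2:9  s3:6  s4:3  s5:0 → peak 13
L@4: s1:13  s2:9  s3:3  s4:6  s5:0 → peak 13
L@5: s1:13  s2:9  s3:3  s4:3  s5:3 → peak 13
Best is L@2, peak 13.

13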